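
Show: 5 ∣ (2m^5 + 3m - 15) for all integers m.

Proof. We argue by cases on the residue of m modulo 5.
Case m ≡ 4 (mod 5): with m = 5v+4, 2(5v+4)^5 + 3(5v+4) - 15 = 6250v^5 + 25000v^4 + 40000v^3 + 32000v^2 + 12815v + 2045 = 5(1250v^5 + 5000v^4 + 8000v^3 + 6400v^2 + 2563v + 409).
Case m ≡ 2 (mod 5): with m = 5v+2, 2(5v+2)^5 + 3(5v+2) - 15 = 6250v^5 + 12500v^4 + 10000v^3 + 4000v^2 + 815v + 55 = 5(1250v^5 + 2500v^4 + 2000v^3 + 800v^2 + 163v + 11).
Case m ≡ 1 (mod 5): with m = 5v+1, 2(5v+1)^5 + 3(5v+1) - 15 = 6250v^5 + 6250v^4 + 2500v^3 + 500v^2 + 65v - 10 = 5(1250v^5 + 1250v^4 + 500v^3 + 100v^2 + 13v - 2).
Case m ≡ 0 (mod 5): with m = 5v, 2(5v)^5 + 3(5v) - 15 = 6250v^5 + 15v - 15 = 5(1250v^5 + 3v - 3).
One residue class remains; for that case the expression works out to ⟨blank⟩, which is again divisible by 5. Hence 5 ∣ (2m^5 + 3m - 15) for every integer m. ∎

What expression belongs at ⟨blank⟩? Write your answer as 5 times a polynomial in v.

5(1250v^5 + 3750v^4 + 4500v^3 + 2700v^2 + 813v + 96)

Only m ≡ 3 (mod 5) is unaccounted for. Put m = 5v+3:
2(5v+3)^5 + 3(5v+3) - 15 expands to 6250v^5 + 18750v^4 + 22500v^3 + 13500v^2 + 4065v + 480,
and factoring out 5 leaves 5(1250v^5 + 3750v^4 + 4500v^3 + 2700v^2 + 813v + 96).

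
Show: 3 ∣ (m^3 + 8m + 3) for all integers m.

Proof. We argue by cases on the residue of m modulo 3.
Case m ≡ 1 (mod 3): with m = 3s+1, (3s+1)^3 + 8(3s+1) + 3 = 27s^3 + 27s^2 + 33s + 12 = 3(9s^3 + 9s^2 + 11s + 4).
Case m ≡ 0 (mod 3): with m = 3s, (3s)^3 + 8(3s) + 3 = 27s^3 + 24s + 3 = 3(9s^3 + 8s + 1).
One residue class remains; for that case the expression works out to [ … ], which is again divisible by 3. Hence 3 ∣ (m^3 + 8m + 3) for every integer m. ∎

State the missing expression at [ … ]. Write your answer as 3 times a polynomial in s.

3(9s^3 + 18s^2 + 20s + 9)

The residues treated are {1, 0}, so the missing case is m ≡ 2 (mod 3); write m = 3s+2.
Then (3s+2)^3 + 8(3s+2) + 3 = 27s^3 + 54s^2 + 60s + 27 = 3(9s^3 + 18s^2 + 20s + 9).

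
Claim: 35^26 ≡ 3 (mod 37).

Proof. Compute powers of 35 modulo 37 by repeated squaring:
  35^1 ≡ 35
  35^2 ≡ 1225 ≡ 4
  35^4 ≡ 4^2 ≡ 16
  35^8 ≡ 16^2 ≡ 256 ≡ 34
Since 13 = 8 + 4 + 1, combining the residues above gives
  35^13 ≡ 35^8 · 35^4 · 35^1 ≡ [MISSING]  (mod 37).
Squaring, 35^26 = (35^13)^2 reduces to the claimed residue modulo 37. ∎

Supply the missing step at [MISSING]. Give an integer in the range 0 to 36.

35^8 · 35^4 · 35^1 ≡ 34 · 16 · 35 = 19040.
19040 mod 37 = 22, so 35^13 ≡ 22 (mod 37).

22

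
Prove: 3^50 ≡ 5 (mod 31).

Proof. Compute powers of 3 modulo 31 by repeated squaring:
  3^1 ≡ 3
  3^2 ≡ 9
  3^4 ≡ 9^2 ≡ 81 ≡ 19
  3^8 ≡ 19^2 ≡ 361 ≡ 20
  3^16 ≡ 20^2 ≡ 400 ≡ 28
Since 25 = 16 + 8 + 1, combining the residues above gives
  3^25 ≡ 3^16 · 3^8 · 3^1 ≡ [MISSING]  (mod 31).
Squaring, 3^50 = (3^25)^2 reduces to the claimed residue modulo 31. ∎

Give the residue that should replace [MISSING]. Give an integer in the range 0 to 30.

3^16 · 3^8 · 3^1 ≡ 28 · 20 · 3 = 1680.
1680 mod 31 = 6, so 3^25 ≡ 6 (mod 31).

6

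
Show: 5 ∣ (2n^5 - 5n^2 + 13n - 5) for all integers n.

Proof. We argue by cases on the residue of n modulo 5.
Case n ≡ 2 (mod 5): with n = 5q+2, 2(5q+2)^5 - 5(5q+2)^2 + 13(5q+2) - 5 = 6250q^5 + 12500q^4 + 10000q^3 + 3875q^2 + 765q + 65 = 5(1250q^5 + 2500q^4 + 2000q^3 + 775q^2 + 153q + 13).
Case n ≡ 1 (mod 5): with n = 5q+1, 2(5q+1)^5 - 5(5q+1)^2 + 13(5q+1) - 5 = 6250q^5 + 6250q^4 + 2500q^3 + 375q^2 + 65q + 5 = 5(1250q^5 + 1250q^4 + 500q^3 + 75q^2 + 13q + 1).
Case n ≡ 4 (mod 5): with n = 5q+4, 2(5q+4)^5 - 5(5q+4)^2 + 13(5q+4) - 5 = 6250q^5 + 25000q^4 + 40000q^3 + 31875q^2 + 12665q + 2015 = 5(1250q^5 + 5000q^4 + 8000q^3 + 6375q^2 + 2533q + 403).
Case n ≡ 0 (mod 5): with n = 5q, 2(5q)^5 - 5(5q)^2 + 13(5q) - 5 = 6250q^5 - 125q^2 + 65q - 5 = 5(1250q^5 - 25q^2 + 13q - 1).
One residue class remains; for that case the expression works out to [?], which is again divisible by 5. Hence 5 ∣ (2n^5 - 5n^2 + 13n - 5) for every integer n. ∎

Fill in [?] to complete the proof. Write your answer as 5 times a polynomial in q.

5(1250q^5 + 3750q^4 + 4500q^3 + 2675q^2 + 793q + 95)

Only n ≡ 3 (mod 5) is unaccounted for. Put n = 5q+3:
2(5q+3)^5 - 5(5q+3)^2 + 13(5q+3) - 5 expands to 6250q^5 + 18750q^4 + 22500q^3 + 13375q^2 + 3965q + 475,
and factoring out 5 leaves 5(1250q^5 + 3750q^4 + 4500q^3 + 2675q^2 + 793q + 95).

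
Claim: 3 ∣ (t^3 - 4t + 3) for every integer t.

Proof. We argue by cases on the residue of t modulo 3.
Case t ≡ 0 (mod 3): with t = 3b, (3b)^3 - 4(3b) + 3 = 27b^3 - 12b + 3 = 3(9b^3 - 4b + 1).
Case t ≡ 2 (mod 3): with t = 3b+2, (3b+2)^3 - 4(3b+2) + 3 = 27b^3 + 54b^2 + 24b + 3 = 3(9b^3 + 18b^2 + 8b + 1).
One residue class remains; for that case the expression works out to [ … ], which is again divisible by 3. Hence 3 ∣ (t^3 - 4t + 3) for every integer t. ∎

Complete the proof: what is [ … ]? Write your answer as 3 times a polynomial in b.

Only t ≡ 1 (mod 3) is unaccounted for. Put t = 3b+1:
(3b+1)^3 - 4(3b+1) + 3 expands to 27b^3 + 27b^2 - 3b,
and factoring out 3 leaves 3(9b^3 + 9b^2 - b).

3(9b^3 + 9b^2 - b)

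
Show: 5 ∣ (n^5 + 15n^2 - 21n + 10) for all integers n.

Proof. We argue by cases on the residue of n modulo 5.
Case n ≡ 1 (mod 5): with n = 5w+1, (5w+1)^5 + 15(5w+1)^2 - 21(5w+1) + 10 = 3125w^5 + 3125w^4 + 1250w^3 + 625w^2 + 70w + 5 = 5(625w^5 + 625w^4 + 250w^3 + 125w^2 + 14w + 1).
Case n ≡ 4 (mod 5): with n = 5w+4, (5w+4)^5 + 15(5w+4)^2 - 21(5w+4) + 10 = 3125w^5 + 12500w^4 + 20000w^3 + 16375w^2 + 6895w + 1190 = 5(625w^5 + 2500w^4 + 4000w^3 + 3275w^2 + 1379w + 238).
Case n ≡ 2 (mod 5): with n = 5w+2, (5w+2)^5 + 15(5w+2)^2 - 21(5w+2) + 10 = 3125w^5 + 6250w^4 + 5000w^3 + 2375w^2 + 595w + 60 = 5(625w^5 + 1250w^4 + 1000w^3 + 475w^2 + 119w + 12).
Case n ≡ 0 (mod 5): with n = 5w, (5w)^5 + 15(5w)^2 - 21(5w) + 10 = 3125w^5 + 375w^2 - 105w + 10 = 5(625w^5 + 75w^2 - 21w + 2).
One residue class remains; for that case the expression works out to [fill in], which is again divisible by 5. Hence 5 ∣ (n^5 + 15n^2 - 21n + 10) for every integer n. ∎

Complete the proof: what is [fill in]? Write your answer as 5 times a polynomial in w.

5(625w^5 + 1875w^4 + 2250w^3 + 1425w^2 + 474w + 65)

The residues treated are {1, 4, 2, 0}, so the missing case is n ≡ 3 (mod 5); write n = 5w+3.
Then (5w+3)^5 + 15(5w+3)^2 - 21(5w+3) + 10 = 3125w^5 + 9375w^4 + 11250w^3 + 7125w^2 + 2370w + 325 = 5(625w^5 + 1875w^4 + 2250w^3 + 1425w^2 + 474w + 65).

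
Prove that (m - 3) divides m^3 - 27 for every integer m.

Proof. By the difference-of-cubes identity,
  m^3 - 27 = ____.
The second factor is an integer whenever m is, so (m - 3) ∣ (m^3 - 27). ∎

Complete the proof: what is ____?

Polynomial division of m^3 - 27 by m - 3 leaves remainder 0 and quotient m^2 + 3m + 9.
Hence m^3 - 27 = (m - 3)(m^2 + 3m + 9).

(m - 3)(m^2 + 3m + 9)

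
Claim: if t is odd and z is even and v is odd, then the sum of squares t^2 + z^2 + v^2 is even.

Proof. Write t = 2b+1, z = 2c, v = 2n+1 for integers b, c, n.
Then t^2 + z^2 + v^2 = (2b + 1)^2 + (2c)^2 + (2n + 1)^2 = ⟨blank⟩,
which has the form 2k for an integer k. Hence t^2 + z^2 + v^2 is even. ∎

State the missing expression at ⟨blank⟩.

2(2b^2 + 2b + 2c^2 + 2n^2 + 2n + 1)

(2b + 1)^2 + (2c)^2 + (2n + 1)^2 = 4b^2 + 4b + 4c^2 + 4n^2 + 4n + 2
= 2(2b^2 + 2b + 2c^2 + 2n^2 + 2n + 1).
Since 2b^2 + 2b + 2c^2 + 2n^2 + 2n + 1 is an integer, the sum of squares is of the form 2k for an integer k.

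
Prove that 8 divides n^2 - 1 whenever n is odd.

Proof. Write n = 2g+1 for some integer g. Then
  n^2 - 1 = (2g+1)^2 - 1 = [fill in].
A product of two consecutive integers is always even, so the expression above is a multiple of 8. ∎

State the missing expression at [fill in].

4g(g + 1)

(2g+1)^2 - 1 = 4g^2 + 4g + 1 - 1 = 4g^2 + 4g = 4g(g+1).
Since g and g+1 are consecutive, g(g+1) is even, and 4·(even) is a multiple of 8.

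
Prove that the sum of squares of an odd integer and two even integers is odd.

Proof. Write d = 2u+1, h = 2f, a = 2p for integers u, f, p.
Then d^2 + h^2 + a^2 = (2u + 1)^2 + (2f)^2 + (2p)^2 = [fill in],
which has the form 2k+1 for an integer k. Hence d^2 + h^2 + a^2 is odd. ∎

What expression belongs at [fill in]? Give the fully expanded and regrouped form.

(2u + 1)^2 + (2f)^2 + (2p)^2 = 4f^2 + 4p^2 + 4u^2 + 4u + 1
= 2(2f^2 + 2p^2 + 2u^2 + 2u) + 1.
Since 2f^2 + 2p^2 + 2u^2 + 2u is an integer, the sum of squares is of the form 2k+1 for an integer k.

2(2f^2 + 2p^2 + 2u^2 + 2u) + 1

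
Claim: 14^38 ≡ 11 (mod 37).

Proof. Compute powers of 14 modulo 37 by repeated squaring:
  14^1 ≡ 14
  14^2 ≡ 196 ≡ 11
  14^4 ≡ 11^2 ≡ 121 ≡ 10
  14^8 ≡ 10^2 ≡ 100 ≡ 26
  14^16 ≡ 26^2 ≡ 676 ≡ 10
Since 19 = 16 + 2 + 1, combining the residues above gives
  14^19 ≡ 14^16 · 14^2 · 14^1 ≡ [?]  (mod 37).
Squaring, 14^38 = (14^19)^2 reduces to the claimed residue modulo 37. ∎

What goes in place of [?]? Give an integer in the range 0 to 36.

14^16 · 14^2 · 14^1 ≡ 10 · 11 · 14 = 1540.
1540 mod 37 = 23, so 14^19 ≡ 23 (mod 37).

23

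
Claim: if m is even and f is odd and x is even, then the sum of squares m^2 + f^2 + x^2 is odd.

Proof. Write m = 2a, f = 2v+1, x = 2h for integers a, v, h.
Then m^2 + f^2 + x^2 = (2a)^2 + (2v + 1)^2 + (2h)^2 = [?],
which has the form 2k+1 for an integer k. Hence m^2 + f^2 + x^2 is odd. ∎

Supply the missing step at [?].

Expanding: (2a)^2 + (2v + 1)^2 + (2h)^2 = 4a^2 + 4h^2 + 4v^2 + 4v + 1.
Every term except the constant is even, so this is 2(2a^2 + 2h^2 + 2v^2 + 2v) + 1,
and 2a^2 + 2h^2 + 2v^2 + 2v ∈ ℤ gives the required form.

2(2a^2 + 2h^2 + 2v^2 + 2v) + 1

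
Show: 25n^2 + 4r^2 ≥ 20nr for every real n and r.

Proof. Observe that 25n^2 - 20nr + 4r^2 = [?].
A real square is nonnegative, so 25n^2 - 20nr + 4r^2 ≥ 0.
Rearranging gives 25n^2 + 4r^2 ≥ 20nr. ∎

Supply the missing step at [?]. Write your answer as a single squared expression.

25n^2 - 20nr + 4r^2 is a perfect-square trinomial: the outer terms are (5n)^2 and (2r)^2, and the cross term is -2·5n·2r.
So 25n^2 - 20nr + 4r^2 = (5n - 2r)^2 ≥ 0.

(5n - 2r)^2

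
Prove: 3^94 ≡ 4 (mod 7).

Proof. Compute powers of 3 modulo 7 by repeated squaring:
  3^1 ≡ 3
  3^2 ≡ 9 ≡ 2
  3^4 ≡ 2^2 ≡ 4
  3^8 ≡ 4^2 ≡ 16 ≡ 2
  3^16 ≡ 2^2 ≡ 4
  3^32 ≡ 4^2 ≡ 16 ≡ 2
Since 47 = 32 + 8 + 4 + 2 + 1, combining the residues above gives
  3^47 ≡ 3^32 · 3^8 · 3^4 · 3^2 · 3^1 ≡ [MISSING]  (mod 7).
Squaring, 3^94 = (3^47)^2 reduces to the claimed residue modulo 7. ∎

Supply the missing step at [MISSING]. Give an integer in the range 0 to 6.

Multiply the listed residues: 2 · 2 · 4 · 2 · 3 = 4 → 16 → 32 → 96.
Reducing modulo 7: 96 = 13·7 + 5, so 3^47 ≡ 5.

5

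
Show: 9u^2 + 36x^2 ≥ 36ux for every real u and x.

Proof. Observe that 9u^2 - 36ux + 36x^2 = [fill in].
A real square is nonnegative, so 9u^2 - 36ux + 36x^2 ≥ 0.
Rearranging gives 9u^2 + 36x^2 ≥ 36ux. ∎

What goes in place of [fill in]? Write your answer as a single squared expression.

The leading and trailing coefficients are 3^2 and 6^2, and 36 = 2·3·6, so the trinomial is (3u - 6x)^2.
Hence 9u^2 - 36ux + 36x^2 ≥ 0.

(3u - 6x)^2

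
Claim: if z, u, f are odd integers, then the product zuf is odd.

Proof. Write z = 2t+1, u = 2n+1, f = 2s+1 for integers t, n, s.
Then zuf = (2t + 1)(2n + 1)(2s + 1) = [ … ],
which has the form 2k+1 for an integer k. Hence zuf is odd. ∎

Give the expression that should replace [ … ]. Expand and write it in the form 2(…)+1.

2(4nst + 2ns + 2nt + n + 2st + s + t) + 1

Expanding: (2t + 1)(2n + 1)(2s + 1) = 8nst + 4ns + 4nt + 2n + 4st + 2s + 2t + 1.
Every term except the constant is even, so this is 2(4nst + 2ns + 2nt + n + 2st + s + t) + 1,
and 4nst + 2ns + 2nt + n + 2st + s + t ∈ ℤ gives the required form.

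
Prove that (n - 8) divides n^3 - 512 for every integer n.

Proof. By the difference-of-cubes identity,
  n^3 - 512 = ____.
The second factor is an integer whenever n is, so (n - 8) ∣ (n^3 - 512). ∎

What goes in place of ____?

(n - 8)(n^2 + 8n + 64)

a^3 - b^3 = (a - b)(a^2 + ab + b^2). With a = n, b = 8:
n^3 - 512 = (n - 8)(n^2 + 8n + 64).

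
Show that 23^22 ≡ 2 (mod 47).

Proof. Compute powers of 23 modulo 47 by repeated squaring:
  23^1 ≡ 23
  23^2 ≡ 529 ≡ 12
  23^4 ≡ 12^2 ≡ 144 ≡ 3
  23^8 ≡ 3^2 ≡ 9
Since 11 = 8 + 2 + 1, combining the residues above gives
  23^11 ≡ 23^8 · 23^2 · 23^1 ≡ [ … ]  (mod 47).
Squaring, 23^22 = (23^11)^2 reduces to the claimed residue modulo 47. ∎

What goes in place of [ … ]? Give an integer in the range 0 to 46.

40

Multiply the listed residues: 9 · 12 · 23 = 108 → 2484.
Reducing modulo 47: 2484 = 52·47 + 40, so 23^11 ≡ 40.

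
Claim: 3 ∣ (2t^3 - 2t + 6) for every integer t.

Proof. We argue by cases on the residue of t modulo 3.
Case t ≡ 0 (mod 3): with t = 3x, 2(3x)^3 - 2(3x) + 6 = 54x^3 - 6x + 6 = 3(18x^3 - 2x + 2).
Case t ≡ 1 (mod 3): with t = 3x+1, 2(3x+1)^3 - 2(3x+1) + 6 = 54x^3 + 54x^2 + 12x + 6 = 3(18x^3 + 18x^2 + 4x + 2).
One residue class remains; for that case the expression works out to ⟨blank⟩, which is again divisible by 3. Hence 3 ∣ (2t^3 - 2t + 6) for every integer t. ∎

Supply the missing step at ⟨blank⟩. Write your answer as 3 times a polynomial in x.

Only t ≡ 2 (mod 3) is unaccounted for. Put t = 3x+2:
2(3x+2)^3 - 2(3x+2) + 6 expands to 54x^3 + 108x^2 + 66x + 18,
and factoring out 3 leaves 3(18x^3 + 36x^2 + 22x + 6).

3(18x^3 + 36x^2 + 22x + 6)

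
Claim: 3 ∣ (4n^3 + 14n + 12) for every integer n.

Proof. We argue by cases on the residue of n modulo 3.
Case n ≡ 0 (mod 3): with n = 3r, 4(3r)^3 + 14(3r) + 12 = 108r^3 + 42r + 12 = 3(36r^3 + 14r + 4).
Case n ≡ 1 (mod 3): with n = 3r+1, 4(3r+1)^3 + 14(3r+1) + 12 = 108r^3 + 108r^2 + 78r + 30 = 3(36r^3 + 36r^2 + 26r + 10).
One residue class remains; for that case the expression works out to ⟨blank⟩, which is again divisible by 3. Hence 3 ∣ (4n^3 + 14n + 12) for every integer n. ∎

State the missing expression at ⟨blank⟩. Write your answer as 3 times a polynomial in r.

3(36r^3 + 72r^2 + 62r + 24)

Only n ≡ 2 (mod 3) is unaccounted for. Put n = 3r+2:
4(3r+2)^3 + 14(3r+2) + 12 expands to 108r^3 + 216r^2 + 186r + 72,
and factoring out 3 leaves 3(36r^3 + 72r^2 + 62r + 24).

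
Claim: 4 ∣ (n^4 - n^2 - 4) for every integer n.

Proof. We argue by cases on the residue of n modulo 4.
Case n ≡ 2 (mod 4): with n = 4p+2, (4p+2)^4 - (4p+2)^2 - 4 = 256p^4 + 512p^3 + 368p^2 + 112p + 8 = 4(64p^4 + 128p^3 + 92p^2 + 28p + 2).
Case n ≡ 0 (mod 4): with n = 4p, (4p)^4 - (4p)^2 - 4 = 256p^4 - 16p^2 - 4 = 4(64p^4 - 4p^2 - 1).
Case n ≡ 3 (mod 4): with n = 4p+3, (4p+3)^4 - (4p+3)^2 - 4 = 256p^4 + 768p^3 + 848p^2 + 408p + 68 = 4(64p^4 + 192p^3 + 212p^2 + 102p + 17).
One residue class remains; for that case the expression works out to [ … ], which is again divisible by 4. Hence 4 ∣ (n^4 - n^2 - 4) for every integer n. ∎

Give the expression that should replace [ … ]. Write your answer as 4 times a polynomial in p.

4(64p^4 + 64p^3 + 20p^2 + 2p - 1)

The residues treated are {2, 0, 3}, so the missing case is n ≡ 1 (mod 4); write n = 4p+1.
Then (4p+1)^4 - (4p+1)^2 - 4 = 256p^4 + 256p^3 + 80p^2 + 8p - 4 = 4(64p^4 + 64p^3 + 20p^2 + 2p - 1).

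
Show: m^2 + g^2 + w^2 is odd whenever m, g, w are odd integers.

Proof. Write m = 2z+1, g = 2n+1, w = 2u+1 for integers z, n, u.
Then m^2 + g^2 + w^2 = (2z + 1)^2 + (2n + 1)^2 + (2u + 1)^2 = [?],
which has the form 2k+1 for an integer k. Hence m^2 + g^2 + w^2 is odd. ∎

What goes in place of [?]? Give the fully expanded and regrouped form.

2(2n^2 + 2n + 2u^2 + 2u + 2z^2 + 2z + 1) + 1

(2z + 1)^2 + (2n + 1)^2 + (2u + 1)^2 = 4n^2 + 4n + 4u^2 + 4u + 4z^2 + 4z + 3
= 2(2n^2 + 2n + 2u^2 + 2u + 2z^2 + 2z + 1) + 1.
Since 2n^2 + 2n + 2u^2 + 2u + 2z^2 + 2z + 1 is an integer, the sum of squares is of the form 2k+1 for an integer k.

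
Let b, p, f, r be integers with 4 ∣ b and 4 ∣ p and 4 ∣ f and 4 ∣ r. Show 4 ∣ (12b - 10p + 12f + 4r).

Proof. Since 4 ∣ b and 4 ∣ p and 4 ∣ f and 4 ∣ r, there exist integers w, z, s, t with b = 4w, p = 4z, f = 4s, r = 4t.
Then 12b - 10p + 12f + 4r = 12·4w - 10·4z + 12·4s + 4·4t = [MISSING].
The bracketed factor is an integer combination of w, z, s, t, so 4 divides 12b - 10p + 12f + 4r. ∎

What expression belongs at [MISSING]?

Each term has a factor of 4: 12·4w - 10·4z + 12·4s + 4·4t = 4·(12s + 4t + 12w - 10z).
Since 12s + 4t + 12w - 10z is an integer, 4 ∣ (12b - 10p + 12f + 4r).

4(12s + 4t + 12w - 10z)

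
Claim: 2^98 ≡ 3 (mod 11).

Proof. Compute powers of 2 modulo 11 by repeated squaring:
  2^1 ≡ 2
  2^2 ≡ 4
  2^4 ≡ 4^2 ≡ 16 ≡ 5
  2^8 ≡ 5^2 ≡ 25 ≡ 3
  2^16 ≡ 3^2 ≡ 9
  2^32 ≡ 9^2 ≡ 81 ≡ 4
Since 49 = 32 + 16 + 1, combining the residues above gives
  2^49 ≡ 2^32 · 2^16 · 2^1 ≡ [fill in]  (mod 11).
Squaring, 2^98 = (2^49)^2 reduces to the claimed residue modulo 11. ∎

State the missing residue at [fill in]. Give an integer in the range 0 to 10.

6

2^32 · 2^16 · 2^1 ≡ 4 · 9 · 2 = 72.
72 mod 11 = 6, so 2^49 ≡ 6 (mod 11).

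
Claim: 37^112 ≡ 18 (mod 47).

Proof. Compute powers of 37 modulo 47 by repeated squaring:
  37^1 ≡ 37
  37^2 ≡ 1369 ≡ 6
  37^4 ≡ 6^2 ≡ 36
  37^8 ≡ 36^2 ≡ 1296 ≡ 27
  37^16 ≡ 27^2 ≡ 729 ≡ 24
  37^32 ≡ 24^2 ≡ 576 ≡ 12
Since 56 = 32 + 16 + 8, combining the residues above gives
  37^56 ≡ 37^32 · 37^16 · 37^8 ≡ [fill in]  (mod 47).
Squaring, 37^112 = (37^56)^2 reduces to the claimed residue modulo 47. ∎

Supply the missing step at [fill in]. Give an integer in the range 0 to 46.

37^32 · 37^16 · 37^8 ≡ 12 · 24 · 27 = 7776.
7776 mod 47 = 21, so 37^56 ≡ 21 (mod 47).

21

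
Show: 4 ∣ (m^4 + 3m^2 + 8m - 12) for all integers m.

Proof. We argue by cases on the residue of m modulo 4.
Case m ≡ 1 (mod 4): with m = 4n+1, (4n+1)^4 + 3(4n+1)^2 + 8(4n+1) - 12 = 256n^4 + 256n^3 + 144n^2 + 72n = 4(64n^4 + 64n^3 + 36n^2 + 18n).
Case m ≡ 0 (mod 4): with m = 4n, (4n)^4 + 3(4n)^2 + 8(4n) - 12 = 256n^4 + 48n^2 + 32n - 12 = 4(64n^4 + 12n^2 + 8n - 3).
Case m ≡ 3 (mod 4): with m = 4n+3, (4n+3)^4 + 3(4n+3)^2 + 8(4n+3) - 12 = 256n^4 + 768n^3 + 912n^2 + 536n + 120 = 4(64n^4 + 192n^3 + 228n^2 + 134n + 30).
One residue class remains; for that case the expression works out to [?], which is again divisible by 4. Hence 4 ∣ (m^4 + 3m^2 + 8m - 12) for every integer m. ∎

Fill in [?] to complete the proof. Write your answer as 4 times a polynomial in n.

4(64n^4 + 128n^3 + 108n^2 + 52n + 8)

Only m ≡ 2 (mod 4) is unaccounted for. Put m = 4n+2:
(4n+2)^4 + 3(4n+2)^2 + 8(4n+2) - 12 expands to 256n^4 + 512n^3 + 432n^2 + 208n + 32,
and factoring out 4 leaves 4(64n^4 + 128n^3 + 108n^2 + 52n + 8).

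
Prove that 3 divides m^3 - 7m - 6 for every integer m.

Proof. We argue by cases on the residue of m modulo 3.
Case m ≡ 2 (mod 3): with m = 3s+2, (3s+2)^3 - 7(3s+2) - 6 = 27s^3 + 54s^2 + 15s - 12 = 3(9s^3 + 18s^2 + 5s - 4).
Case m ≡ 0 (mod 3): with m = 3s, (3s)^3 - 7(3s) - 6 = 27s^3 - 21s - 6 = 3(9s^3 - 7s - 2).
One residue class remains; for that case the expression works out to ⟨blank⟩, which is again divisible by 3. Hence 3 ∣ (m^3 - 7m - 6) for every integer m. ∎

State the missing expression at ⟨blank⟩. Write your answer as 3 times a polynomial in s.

3(9s^3 + 9s^2 - 4s - 4)

The residues treated are {2, 0}, so the missing case is m ≡ 1 (mod 3); write m = 3s+1.
Then (3s+1)^3 - 7(3s+1) - 6 = 27s^3 + 27s^2 - 12s - 12 = 3(9s^3 + 9s^2 - 4s - 4).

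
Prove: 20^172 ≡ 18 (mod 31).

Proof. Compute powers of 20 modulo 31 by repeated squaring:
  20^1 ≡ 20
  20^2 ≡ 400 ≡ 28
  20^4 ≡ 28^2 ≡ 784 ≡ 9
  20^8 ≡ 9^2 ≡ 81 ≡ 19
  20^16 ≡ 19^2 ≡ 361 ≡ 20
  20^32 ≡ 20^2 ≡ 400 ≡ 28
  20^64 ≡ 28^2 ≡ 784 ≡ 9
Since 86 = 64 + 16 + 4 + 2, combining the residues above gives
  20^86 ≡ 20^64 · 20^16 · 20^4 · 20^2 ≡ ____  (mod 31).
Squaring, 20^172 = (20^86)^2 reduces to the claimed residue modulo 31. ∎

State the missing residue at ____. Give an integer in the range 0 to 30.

Multiply the listed residues: 9 · 20 · 9 · 28 = 180 → 1620 → 45360.
Reducing modulo 31: 45360 = 1463·31 + 7, so 20^86 ≡ 7.

7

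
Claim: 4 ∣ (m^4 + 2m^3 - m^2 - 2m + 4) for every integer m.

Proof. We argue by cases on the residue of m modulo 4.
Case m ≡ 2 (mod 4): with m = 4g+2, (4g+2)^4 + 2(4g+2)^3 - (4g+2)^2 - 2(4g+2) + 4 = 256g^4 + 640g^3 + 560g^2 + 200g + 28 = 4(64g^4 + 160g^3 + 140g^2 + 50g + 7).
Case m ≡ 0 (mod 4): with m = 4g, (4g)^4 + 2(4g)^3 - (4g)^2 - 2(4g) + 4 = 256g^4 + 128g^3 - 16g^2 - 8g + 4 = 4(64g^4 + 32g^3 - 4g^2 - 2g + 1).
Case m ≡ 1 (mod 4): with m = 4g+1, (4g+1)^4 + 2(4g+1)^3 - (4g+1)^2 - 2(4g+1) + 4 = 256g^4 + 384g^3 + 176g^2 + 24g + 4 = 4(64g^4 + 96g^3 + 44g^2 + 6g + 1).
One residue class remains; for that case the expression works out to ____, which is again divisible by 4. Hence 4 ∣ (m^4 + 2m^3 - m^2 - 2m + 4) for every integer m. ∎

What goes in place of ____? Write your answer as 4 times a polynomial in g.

Only m ≡ 3 (mod 4) is unaccounted for. Put m = 4g+3:
(4g+3)^4 + 2(4g+3)^3 - (4g+3)^2 - 2(4g+3) + 4 expands to 256g^4 + 896g^3 + 1136g^2 + 616g + 124,
and factoring out 4 leaves 4(64g^4 + 224g^3 + 284g^2 + 154g + 31).

4(64g^4 + 224g^3 + 284g^2 + 154g + 31)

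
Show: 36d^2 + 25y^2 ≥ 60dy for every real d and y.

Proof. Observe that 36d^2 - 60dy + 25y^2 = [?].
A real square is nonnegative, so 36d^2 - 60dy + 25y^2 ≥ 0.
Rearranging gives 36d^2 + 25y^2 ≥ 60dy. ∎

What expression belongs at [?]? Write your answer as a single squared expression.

(6d - 5y)^2

36d^2 - 60dy + 25y^2 is a perfect-square trinomial: the outer terms are (6d)^2 and (5y)^2, and the cross term is -2·6d·5y.
So 36d^2 - 60dy + 25y^2 = (6d - 5y)^2 ≥ 0.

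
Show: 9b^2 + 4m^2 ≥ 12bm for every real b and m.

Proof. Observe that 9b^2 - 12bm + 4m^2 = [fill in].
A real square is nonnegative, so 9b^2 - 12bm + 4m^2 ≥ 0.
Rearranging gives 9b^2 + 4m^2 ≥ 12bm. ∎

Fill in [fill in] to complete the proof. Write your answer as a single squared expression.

9b^2 - 12bm + 4m^2 is a perfect-square trinomial: the outer terms are (3b)^2 and (2m)^2, and the cross term is -2·3b·2m.
So 9b^2 - 12bm + 4m^2 = (3b - 2m)^2 ≥ 0.

(3b - 2m)^2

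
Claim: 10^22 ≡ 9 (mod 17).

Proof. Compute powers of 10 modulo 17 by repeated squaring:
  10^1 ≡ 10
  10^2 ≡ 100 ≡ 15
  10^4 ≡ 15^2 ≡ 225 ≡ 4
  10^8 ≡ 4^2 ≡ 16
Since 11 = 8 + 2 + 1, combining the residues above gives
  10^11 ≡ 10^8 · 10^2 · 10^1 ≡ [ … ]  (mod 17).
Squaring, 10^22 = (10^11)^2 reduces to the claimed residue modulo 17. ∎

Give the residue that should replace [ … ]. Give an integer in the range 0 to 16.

3

Multiply the listed residues: 16 · 15 · 10 = 240 → 2400.
Reducing modulo 17: 2400 = 141·17 + 3, so 10^11 ≡ 3.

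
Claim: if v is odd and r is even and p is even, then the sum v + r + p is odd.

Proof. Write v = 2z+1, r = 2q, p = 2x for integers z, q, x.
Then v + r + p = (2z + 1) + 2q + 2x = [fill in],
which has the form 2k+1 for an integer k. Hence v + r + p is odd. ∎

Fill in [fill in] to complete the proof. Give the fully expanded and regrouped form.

Expanding: (2z + 1) + 2q + 2x = 2q + 2x + 2z + 1.
Every term except the constant is even, so this is 2(q + x + z) + 1,
and q + x + z ∈ ℤ gives the required form.

2(q + x + z) + 1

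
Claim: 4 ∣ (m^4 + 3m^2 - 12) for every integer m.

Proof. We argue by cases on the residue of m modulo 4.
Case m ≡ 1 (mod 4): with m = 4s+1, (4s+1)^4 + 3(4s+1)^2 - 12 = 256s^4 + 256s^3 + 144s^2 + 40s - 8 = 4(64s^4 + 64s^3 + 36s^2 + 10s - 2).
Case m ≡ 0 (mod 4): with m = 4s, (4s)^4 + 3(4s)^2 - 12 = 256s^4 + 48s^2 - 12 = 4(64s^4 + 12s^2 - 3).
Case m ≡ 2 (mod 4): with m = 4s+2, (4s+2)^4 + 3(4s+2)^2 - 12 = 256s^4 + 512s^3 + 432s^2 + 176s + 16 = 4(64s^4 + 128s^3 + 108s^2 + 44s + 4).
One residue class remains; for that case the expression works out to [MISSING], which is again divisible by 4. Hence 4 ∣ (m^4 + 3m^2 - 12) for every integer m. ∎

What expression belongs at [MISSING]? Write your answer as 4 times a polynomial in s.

4(64s^4 + 192s^3 + 228s^2 + 126s + 24)

Only m ≡ 3 (mod 4) is unaccounted for. Put m = 4s+3:
(4s+3)^4 + 3(4s+3)^2 - 12 expands to 256s^4 + 768s^3 + 912s^2 + 504s + 96,
and factoring out 4 leaves 4(64s^4 + 192s^3 + 228s^2 + 126s + 24).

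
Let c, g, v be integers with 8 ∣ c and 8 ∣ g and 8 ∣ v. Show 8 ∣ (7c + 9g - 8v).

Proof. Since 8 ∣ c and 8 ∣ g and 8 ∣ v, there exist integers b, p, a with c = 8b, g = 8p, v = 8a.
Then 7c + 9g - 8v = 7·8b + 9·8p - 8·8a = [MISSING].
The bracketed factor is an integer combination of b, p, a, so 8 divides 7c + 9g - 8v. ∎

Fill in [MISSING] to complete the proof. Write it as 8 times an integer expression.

Each term has a factor of 8: 7·8b + 9·8p - 8·8a = 8·(-8a + 7b + 9p).
Since -8a + 7b + 9p is an integer, 8 ∣ (7c + 9g - 8v).

8(-8a + 7b + 9p)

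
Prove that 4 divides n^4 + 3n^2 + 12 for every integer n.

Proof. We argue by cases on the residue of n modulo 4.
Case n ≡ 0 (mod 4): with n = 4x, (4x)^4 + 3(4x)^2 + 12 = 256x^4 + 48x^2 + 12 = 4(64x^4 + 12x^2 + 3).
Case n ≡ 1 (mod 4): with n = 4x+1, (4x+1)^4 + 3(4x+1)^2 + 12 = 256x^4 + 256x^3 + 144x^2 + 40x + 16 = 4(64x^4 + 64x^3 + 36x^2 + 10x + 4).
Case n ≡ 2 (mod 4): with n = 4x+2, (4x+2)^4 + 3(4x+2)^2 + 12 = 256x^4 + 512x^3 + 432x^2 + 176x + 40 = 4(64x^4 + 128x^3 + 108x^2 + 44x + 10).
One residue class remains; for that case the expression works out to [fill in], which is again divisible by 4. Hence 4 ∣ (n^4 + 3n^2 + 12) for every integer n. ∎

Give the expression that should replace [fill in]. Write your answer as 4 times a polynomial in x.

4(64x^4 + 192x^3 + 228x^2 + 126x + 30)

Only n ≡ 3 (mod 4) is unaccounted for. Put n = 4x+3:
(4x+3)^4 + 3(4x+3)^2 + 12 expands to 256x^4 + 768x^3 + 912x^2 + 504x + 120,
and factoring out 4 leaves 4(64x^4 + 192x^3 + 228x^2 + 126x + 30).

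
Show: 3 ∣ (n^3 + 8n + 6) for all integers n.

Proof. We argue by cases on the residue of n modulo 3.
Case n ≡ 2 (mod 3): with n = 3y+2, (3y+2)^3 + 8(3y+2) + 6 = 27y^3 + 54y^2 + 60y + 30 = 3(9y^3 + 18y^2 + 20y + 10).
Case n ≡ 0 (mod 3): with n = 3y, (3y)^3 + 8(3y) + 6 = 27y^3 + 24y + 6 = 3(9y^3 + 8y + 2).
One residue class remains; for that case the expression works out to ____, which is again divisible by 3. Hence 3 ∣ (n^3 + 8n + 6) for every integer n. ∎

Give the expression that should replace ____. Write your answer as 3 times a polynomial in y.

3(9y^3 + 9y^2 + 11y + 5)

The residues treated are {2, 0}, so the missing case is n ≡ 1 (mod 3); write n = 3y+1.
Then (3y+1)^3 + 8(3y+1) + 6 = 27y^3 + 27y^2 + 33y + 15 = 3(9y^3 + 9y^2 + 11y + 5).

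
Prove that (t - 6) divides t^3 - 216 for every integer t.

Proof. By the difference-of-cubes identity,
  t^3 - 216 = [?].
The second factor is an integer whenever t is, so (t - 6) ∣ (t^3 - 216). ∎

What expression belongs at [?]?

(t - 6)(t^2 + 6t + 36)

Polynomial division of t^3 - 216 by t - 6 leaves remainder 0 and quotient t^2 + 6t + 36.
Hence t^3 - 216 = (t - 6)(t^2 + 6t + 36).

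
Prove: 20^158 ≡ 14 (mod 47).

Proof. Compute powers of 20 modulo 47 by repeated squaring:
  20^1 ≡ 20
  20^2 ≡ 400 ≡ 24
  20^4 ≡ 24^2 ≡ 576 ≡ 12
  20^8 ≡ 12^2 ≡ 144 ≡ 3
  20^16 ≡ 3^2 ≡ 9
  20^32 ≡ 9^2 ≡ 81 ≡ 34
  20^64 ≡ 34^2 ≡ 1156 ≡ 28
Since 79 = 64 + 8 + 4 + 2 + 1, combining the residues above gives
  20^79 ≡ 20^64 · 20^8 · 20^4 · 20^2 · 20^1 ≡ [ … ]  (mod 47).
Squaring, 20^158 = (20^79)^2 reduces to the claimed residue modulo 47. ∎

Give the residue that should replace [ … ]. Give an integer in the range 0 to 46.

20^64 · 20^8 · 20^4 · 20^2 · 20^1 ≡ 28 · 3 · 12 · 24 · 20 = 483840.
483840 mod 47 = 22, so 20^79 ≡ 22 (mod 47).

22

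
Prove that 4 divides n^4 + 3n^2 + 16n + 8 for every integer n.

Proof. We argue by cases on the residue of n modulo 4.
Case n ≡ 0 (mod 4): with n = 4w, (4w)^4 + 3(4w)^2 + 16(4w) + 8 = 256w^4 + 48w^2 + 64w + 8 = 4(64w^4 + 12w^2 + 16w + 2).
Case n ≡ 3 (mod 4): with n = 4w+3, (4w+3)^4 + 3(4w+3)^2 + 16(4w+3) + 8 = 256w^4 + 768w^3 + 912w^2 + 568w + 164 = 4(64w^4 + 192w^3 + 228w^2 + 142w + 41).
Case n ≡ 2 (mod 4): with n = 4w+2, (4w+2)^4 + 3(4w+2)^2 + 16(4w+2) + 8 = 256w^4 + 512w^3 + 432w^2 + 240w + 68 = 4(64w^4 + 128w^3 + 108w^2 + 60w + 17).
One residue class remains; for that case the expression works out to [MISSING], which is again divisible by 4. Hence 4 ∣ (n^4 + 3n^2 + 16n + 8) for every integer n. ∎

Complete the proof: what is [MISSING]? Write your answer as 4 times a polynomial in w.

4(64w^4 + 64w^3 + 36w^2 + 26w + 7)

Only n ≡ 1 (mod 4) is unaccounted for. Put n = 4w+1:
(4w+1)^4 + 3(4w+1)^2 + 16(4w+1) + 8 expands to 256w^4 + 256w^3 + 144w^2 + 104w + 28,
and factoring out 4 leaves 4(64w^4 + 64w^3 + 36w^2 + 26w + 7).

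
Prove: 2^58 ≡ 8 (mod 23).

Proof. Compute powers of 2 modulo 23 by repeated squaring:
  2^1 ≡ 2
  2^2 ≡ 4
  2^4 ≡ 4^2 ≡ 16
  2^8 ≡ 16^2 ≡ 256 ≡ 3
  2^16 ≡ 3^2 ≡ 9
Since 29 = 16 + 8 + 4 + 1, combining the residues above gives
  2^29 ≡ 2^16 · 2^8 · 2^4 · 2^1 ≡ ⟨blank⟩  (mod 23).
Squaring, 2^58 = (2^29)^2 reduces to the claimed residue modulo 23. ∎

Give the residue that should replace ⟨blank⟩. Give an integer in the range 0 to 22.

13

Multiply the listed residues: 9 · 3 · 16 · 2 = 27 → 432 → 864.
Reducing modulo 23: 864 = 37·23 + 13, so 2^29 ≡ 13.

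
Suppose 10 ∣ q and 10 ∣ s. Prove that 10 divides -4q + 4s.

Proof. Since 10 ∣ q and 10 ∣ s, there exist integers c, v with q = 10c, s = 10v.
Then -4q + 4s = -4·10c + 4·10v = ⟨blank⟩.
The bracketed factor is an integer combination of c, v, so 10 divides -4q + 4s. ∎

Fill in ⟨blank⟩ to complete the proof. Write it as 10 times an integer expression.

10(-4c + 4v)

Pull the common 10 out of every term: -4·10c + 4·10v = 10(-4c + 4v).
-4c + 4v is an integer, which exhibits the divisibility.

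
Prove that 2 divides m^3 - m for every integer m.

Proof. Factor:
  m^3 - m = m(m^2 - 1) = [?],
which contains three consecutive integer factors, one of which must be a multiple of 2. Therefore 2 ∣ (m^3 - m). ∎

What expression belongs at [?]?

m(m^2 - 1) = m(m - 1)(m + 1) = (m - 1)m(m + 1).
These three factors are consecutive integers, so their product is divisible by 2.

(m - 1)m(m + 1)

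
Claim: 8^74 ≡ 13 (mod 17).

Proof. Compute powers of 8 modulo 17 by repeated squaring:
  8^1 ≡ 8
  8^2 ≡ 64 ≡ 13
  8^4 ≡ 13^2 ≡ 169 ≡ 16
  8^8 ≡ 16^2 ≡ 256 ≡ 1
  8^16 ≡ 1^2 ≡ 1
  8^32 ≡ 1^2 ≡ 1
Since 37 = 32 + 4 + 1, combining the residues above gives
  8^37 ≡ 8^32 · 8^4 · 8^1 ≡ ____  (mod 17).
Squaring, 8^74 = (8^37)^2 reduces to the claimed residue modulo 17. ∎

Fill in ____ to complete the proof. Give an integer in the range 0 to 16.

Multiply the listed residues: 1 · 16 · 8 = 16 → 128.
Reducing modulo 17: 128 = 7·17 + 9, so 8^37 ≡ 9.

9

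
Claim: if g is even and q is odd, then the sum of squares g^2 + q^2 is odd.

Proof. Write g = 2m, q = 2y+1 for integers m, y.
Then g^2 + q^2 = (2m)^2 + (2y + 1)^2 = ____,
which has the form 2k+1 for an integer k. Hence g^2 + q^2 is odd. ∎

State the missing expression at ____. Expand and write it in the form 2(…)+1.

Expanding: (2m)^2 + (2y + 1)^2 = 4m^2 + 4y^2 + 4y + 1.
Every term except the constant is even, so this is 2(2m^2 + 2y^2 + 2y) + 1,
and 2m^2 + 2y^2 + 2y ∈ ℤ gives the required form.

2(2m^2 + 2y^2 + 2y) + 1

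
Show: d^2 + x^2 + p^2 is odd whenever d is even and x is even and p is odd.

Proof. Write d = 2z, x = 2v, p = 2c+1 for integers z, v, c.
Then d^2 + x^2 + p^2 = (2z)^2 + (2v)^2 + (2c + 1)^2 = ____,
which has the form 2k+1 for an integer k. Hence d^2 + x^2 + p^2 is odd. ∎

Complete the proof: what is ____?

2(2c^2 + 2c + 2v^2 + 2z^2) + 1

Expanding: (2z)^2 + (2v)^2 + (2c + 1)^2 = 4c^2 + 4c + 4v^2 + 4z^2 + 1.
Every term except the constant is even, so this is 2(2c^2 + 2c + 2v^2 + 2z^2) + 1,
and 2c^2 + 2c + 2v^2 + 2z^2 ∈ ℤ gives the required form.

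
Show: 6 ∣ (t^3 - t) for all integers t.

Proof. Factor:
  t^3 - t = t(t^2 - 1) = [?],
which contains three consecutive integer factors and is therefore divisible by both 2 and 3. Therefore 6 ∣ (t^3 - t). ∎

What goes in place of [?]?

(t - 1)t(t + 1)

t(t^2 - 1) = t(t - 1)(t + 1) = (t - 1)t(t + 1).
These three factors are consecutive integers, so their product is divisible by 6.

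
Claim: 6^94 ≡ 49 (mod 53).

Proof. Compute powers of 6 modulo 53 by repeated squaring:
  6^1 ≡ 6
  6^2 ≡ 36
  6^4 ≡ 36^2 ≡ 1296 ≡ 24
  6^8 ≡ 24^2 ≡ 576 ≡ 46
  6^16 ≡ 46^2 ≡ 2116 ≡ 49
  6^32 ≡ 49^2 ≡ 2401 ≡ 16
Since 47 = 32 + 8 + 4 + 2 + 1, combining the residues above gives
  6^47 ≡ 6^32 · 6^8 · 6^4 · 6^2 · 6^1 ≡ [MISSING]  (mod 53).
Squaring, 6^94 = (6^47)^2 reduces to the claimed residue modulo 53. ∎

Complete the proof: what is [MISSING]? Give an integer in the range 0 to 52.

Multiply the listed residues: 16 · 46 · 24 · 36 · 6 = 736 → 17664 → 635904 → 3815424.
Reducing modulo 53: 3815424 = 71989·53 + 7, so 6^47 ≡ 7.

7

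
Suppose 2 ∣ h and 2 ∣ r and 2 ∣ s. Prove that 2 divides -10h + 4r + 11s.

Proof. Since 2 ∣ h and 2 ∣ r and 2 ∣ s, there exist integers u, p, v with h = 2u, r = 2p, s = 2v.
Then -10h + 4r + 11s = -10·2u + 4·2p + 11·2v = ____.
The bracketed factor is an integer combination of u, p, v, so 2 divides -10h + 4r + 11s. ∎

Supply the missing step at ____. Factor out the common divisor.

Each term has a factor of 2: -10·2u + 4·2p + 11·2v = 2·(4p - 10u + 11v).
Since 4p - 10u + 11v is an integer, 2 ∣ (-10h + 4r + 11s).

2(4p - 10u + 11v)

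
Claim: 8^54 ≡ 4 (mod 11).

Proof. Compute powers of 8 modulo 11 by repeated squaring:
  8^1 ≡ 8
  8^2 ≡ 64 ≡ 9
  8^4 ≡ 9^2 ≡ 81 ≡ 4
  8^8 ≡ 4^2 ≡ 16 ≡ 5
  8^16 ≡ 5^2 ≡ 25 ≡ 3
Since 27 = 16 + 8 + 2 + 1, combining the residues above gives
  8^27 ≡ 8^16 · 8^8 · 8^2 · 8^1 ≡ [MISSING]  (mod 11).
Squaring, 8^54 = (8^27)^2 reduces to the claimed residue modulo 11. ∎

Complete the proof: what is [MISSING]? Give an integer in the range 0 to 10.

8^16 · 8^8 · 8^2 · 8^1 ≡ 3 · 5 · 9 · 8 = 1080.
1080 mod 11 = 2, so 8^27 ≡ 2 (mod 11).

2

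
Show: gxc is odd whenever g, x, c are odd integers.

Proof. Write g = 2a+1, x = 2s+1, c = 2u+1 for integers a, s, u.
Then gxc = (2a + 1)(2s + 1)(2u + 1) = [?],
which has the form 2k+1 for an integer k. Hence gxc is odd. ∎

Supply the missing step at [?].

2(4asu + 2as + 2au + a + 2su + s + u) + 1

(2a + 1)(2s + 1)(2u + 1) = 8asu + 4as + 4au + 2a + 4su + 2s + 2u + 1
= 2(4asu + 2as + 2au + a + 2su + s + u) + 1.
Since 4asu + 2as + 2au + a + 2su + s + u is an integer, the product is of the form 2k+1 for an integer k.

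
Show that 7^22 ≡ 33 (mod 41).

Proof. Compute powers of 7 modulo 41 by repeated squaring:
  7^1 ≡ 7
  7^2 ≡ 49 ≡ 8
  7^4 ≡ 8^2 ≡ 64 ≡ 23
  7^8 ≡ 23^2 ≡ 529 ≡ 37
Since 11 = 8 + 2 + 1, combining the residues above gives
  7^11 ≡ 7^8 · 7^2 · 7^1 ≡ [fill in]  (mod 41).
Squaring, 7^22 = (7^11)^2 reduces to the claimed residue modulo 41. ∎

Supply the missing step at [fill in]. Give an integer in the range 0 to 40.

22

7^8 · 7^2 · 7^1 ≡ 37 · 8 · 7 = 2072.
2072 mod 41 = 22, so 7^11 ≡ 22 (mod 41).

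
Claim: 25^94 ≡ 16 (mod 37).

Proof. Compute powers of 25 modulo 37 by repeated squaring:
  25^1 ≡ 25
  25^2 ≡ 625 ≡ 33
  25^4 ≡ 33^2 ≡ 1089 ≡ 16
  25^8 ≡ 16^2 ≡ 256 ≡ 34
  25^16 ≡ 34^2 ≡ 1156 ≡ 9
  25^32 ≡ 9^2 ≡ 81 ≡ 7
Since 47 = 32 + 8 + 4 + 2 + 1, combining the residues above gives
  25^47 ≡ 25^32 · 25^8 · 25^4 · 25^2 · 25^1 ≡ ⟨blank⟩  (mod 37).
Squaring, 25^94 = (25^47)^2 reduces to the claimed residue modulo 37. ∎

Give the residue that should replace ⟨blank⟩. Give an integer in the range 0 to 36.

4

25^32 · 25^8 · 25^4 · 25^2 · 25^1 ≡ 7 · 34 · 16 · 33 · 25 = 3141600.
3141600 mod 37 = 4, so 25^47 ≡ 4 (mod 37).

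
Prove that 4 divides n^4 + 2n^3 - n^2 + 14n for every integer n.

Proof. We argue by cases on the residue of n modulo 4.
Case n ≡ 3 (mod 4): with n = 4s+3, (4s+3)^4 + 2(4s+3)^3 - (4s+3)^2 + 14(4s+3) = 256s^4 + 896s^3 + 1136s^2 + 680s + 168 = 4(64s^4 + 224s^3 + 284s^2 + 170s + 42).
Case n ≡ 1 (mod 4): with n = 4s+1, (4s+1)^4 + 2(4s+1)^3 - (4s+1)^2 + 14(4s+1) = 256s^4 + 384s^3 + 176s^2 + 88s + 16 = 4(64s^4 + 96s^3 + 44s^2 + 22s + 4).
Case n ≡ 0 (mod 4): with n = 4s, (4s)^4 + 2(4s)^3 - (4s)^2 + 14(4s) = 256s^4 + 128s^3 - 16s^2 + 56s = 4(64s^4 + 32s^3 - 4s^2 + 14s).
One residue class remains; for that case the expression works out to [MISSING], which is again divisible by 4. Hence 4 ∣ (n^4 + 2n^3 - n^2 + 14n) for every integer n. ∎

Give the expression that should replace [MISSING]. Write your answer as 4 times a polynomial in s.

4(64s^4 + 160s^3 + 140s^2 + 66s + 14)

Only n ≡ 2 (mod 4) is unaccounted for. Put n = 4s+2:
(4s+2)^4 + 2(4s+2)^3 - (4s+2)^2 + 14(4s+2) expands to 256s^4 + 640s^3 + 560s^2 + 264s + 56,
and factoring out 4 leaves 4(64s^4 + 160s^3 + 140s^2 + 66s + 14).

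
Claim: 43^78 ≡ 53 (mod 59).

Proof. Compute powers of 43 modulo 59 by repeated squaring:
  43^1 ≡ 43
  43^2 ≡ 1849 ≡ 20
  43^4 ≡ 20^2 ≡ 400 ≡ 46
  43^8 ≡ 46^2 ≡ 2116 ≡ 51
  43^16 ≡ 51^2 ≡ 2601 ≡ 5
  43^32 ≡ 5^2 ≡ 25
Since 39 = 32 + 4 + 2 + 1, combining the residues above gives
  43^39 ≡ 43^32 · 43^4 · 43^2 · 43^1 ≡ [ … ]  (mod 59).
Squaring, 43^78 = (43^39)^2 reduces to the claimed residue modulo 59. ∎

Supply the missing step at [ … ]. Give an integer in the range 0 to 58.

Multiply the listed residues: 25 · 46 · 20 · 43 = 1150 → 23000 → 989000.
Reducing modulo 59: 989000 = 16762·59 + 42, so 43^39 ≡ 42.

42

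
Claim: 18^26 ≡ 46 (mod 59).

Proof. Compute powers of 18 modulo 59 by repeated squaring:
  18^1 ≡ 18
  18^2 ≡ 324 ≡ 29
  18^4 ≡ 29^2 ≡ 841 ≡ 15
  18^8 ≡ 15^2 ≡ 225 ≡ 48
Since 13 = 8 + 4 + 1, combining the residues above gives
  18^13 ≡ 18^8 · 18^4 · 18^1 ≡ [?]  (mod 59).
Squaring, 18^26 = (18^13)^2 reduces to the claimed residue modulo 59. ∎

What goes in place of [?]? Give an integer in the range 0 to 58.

18^8 · 18^4 · 18^1 ≡ 48 · 15 · 18 = 12960.
12960 mod 59 = 39, so 18^13 ≡ 39 (mod 59).

39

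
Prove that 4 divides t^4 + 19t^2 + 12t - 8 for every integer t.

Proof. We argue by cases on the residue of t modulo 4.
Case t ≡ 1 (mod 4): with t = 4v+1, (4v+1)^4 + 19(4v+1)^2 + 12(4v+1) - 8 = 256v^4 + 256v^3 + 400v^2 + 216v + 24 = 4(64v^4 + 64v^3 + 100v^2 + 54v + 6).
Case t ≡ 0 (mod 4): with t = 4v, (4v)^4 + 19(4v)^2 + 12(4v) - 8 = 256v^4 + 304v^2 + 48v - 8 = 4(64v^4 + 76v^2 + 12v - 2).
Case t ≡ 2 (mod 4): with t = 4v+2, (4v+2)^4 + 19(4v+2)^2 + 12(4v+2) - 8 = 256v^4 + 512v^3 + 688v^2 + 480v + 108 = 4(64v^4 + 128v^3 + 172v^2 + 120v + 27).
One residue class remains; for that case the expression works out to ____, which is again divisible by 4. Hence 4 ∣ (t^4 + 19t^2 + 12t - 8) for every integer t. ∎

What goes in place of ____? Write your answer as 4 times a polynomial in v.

The residues treated are {1, 0, 2}, so the missing case is t ≡ 3 (mod 4); write t = 4v+3.
Then (4v+3)^4 + 19(4v+3)^2 + 12(4v+3) - 8 = 256v^4 + 768v^3 + 1168v^2 + 936v + 280 = 4(64v^4 + 192v^3 + 292v^2 + 234v + 70).

4(64v^4 + 192v^3 + 292v^2 + 234v + 70)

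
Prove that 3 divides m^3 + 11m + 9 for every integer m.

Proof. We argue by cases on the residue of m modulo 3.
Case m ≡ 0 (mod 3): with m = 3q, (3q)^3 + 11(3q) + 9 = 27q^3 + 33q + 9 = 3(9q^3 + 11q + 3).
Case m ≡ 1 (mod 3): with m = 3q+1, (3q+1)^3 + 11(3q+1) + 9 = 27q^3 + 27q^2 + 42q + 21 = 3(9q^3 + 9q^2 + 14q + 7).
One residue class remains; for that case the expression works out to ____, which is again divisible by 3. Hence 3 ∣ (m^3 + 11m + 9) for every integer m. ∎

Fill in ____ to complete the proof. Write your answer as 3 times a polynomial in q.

3(9q^3 + 18q^2 + 23q + 13)

The residues treated are {0, 1}, so the missing case is m ≡ 2 (mod 3); write m = 3q+2.
Then (3q+2)^3 + 11(3q+2) + 9 = 27q^3 + 54q^2 + 69q + 39 = 3(9q^3 + 18q^2 + 23q + 13).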